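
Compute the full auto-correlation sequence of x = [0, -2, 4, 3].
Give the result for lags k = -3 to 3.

r_xx[k] = sum_m x[m]*x[m+k], indexed from 0, for k = -3 to 3:
  r_xx[-3] = x[3]*x[0] = 0
  r_xx[-2] = x[2]*x[0] + x[3]*x[1] = -6
  r_xx[-1] = x[1]*x[0] + x[2]*x[1] + x[3]*x[2] = 4
  r_xx[0] = x[0]*x[0] + x[1]*x[1] + x[2]*x[2] + x[3]*x[3] = 29
  r_xx[1] = x[0]*x[1] + x[1]*x[2] + x[2]*x[3] = 4
  r_xx[2] = x[0]*x[2] + x[1]*x[3] = -6
  r_xx[3] = x[0]*x[3] = 0
r_xx = [0, -6, 4, 29, 4, -6, 0]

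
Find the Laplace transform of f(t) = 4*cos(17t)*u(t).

Standard pair: cos(wt)*u(t) <-> s/(s^2+w^2)
With w = 17: L{4*cos(17t)*u(t)} = 4s/(s^2+289)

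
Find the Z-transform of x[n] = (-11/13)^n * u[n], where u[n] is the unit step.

The Z-transform of a^n * u[n] is z/(z-a) for |z| > |a|.
Here a = -11/13, so X(z) = z/(z - (-11/13)) = 13z/(13z + 11)
ROC: |z| > 11/13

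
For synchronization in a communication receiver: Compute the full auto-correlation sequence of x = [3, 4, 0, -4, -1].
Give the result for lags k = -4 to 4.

r_xx[k] = sum_m x[m]*x[m+k], indexed from 0, for k = -4 to 4:
  r_xx[-4] = x[4]*x[0] = -3
  r_xx[-3] = x[3]*x[0] + x[4]*x[1] = -16
  r_xx[-2] = x[2]*x[0] + x[3]*x[1] + x[4]*x[2] = -16
  r_xx[-1] = x[1]*x[0] + x[2]*x[1] + x[3]*x[2] + x[4]*x[3] = 16
  r_xx[0] = x[0]*x[0] + x[1]*x[1] + x[2]*x[2] + x[3]*x[3] + x[4]*x[4] = 42
  r_xx[1] = x[0]*x[1] + x[1]*x[2] + x[2]*x[3] + x[3]*x[4] = 16
  r_xx[2] = x[0]*x[2] + x[1]*x[3] + x[2]*x[4] = -16
  r_xx[3] = x[0]*x[3] + x[1]*x[4] = -16
  r_xx[4] = x[0]*x[4] = -3
r_xx = [-3, -16, -16, 16, 42, 16, -16, -16, -3]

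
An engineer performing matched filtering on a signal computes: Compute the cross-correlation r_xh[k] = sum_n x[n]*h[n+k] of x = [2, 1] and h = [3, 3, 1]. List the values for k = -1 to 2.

Both sequences indexed from 0 and zero outside their support.
Lags with overlap: k = -1 to 2.
  r_xh[-1] = x[1]*h[0] = 3
  r_xh[0] = x[0]*h[0] + x[1]*h[1] = 9
  r_xh[1] = x[0]*h[1] + x[1]*h[2] = 7
  r_xh[2] = x[0]*h[2] = 2
r_xh = [3, 9, 7, 2] (for k = -1, ..., 2)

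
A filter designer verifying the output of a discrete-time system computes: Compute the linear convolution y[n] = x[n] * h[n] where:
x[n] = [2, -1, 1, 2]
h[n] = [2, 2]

y[n] = sum_k x[k]*h[n-k]. Output length = len(x) + len(h) - 1 = 4 + 2 - 1 = 5.
y[0] = 2*2 = 4
y[1] = -1*2 + 2*2 = 2
y[2] = 1*2 + -1*2 = 0
y[3] = 2*2 + 1*2 = 6
y[4] = 2*2 = 4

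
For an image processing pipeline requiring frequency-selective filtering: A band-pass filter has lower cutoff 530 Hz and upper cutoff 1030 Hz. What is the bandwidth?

Bandwidth = f_high - f_low
= 1030 Hz - 530 Hz = 500 Hz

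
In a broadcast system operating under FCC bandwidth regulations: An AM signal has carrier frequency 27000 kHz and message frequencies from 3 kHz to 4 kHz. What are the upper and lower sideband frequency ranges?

Upper sideband (USB) = fc + [fm_low, fm_high] = 27000 + [3, 4] = [27003, 27004] kHz
Lower sideband (LSB) = fc - [fm_high, fm_low] = 27000 - [4, 3] = [26996, 26997] kHz
Total occupied spectrum: 26996 kHz to 27004 kHz (plus carrier at 27000 kHz)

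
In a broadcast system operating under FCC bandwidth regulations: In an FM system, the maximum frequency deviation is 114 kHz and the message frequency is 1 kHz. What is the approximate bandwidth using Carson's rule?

Carson's rule: BW = 2*(delta_f + f_m)
= 2*(114 + 1) kHz = 230 kHz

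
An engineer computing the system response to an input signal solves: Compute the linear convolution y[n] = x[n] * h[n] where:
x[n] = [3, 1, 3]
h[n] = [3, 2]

y[n] = sum_k x[k]*h[n-k]. Output length = len(x) + len(h) - 1 = 3 + 2 - 1 = 4.
y[0] = 3*3 = 9
y[1] = 1*3 + 3*2 = 9
y[2] = 3*3 + 1*2 = 11
y[3] = 3*2 = 6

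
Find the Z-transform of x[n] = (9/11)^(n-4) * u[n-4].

Time-shifting property: if X(z) = Z{x[n]}, then Z{x[n-d]} = z^(-d) * X(z)
X(z) = z/(z - 9/11) for x[n] = (9/11)^n * u[n]
Z{x[n-4]} = z^(-4) * z/(z - 9/11) = z^(-3)/(z - 9/11)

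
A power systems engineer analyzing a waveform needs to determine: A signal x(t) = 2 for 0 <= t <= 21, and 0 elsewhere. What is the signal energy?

Energy = integral of |x(t)|^2 dt over the signal duration
= 2^2 * 21 = 4 * 21 = 84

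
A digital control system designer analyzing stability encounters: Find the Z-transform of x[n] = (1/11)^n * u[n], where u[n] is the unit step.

The Z-transform of a^n * u[n] is z/(z-a) for |z| > |a|.
Here a = 1/11, so X(z) = z/(z - (1/11)) = 11z/(11z - 1)
ROC: |z| > 1/11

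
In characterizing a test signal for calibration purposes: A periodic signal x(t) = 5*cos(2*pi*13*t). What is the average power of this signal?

Average power of A*cos(wt) is A^2/2.
P = 5^2 / 2 = 25/2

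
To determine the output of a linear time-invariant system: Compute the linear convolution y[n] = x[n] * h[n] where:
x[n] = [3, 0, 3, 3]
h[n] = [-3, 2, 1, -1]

y[n] = sum_k x[k]*h[n-k]. Output length = len(x) + len(h) - 1 = 4 + 4 - 1 = 7.
y[0] = 3*-3 = -9
y[1] = 0*-3 + 3*2 = 6
y[2] = 3*-3 + 0*2 + 3*1 = -6
y[3] = 3*-3 + 3*2 + 0*1 + 3*-1 = -6
y[4] = 3*2 + 3*1 + 0*-1 = 9
y[5] = 3*1 + 3*-1 = 0
y[6] = 3*-1 = -3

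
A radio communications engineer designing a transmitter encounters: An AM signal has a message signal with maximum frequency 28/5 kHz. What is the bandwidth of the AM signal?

In AM (double-sideband), the bandwidth is twice the message frequency.
BW = 2 * f_m = 2 * 28/5 kHz = 56/5 kHz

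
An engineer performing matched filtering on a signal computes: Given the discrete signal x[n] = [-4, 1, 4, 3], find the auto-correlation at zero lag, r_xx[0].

The auto-correlation at zero lag r_xx[0] equals the signal energy.
r_xx[0] = sum of x[n]^2 = (-4)^2 + 1^2 + 4^2 + 3^2
= 16 + 1 + 16 + 9 = 42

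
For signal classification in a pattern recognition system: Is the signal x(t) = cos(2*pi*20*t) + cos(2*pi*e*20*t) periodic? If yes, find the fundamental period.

f1 = 20 Hz, f2 = 20*e Hz
Ratio f2/f1 = e, which is irrational.
Since the frequency ratio is irrational, no common period exists.
The signal is not periodic.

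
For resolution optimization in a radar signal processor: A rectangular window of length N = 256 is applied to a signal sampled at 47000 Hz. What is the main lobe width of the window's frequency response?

For a rectangular window of length N,
the main lobe width in frequency is 2*f_s/N.
= 2*47000/256 = 5875/16 Hz
This determines the minimum frequency separation for resolving two sinusoids.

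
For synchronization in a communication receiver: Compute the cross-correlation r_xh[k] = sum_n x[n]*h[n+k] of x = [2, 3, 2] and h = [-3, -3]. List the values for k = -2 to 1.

Both sequences indexed from 0 and zero outside their support.
Lags with overlap: k = -2 to 1.
  r_xh[-2] = x[2]*h[0] = -6
  r_xh[-1] = x[1]*h[0] + x[2]*h[1] = -15
  r_xh[0] = x[0]*h[0] + x[1]*h[1] = -15
  r_xh[1] = x[0]*h[1] = -6
r_xh = [-6, -15, -15, -6] (for k = -2, ..., 1)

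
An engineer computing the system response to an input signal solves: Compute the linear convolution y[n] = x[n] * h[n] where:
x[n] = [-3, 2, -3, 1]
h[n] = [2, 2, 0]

y[n] = sum_k x[k]*h[n-k]. Output length = len(x) + len(h) - 1 = 4 + 3 - 1 = 6.
y[0] = -3*2 = -6
y[1] = 2*2 + -3*2 = -2
y[2] = -3*2 + 2*2 + -3*0 = -2
y[3] = 1*2 + -3*2 + 2*0 = -4
y[4] = 1*2 + -3*0 = 2
y[5] = 1*0 = 0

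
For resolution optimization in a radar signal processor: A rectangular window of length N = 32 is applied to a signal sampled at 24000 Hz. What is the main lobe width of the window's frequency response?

For a rectangular window of length N,
the main lobe width in frequency is 2*f_s/N.
= 2*24000/32 = 1500 Hz
This determines the minimum frequency separation for resolving two sinusoids.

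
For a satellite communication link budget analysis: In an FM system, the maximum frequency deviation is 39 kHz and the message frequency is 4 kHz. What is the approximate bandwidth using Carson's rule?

Carson's rule: BW = 2*(delta_f + f_m)
= 2*(39 + 4) kHz = 86 kHz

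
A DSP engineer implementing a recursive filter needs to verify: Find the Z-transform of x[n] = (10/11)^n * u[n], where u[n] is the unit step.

The Z-transform of a^n * u[n] is z/(z-a) for |z| > |a|.
Here a = 10/11, so X(z) = z/(z - (10/11)) = 11z/(11z - 10)
ROC: |z| > 10/11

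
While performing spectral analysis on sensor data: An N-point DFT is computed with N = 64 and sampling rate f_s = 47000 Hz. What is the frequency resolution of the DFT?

DFT frequency resolution = f_s / N
= 47000 / 64 = 5875/8 Hz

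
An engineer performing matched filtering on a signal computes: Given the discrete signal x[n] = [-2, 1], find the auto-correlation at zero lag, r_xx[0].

The auto-correlation at zero lag r_xx[0] equals the signal energy.
r_xx[0] = sum of x[n]^2 = (-2)^2 + 1^2
= 4 + 1 = 5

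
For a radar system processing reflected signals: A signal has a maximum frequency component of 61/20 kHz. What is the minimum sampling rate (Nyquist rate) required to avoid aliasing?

By the Nyquist-Shannon sampling theorem,
the minimum sampling rate (Nyquist rate) must be at least 2 * f_max.
Nyquist rate = 2 * 61/20 kHz = 61/10 kHz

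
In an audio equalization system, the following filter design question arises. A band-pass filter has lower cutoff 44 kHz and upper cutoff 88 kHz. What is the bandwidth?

Bandwidth = f_high - f_low
= 88 kHz - 44 kHz = 44 kHz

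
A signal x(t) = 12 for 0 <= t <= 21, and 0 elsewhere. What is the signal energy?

Energy = integral of |x(t)|^2 dt over the signal duration
= 12^2 * 21 = 144 * 21 = 3024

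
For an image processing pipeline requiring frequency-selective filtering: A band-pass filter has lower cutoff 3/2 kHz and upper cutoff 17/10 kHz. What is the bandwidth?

Bandwidth = f_high - f_low
= 17/10 kHz - 3/2 kHz = 1/5 kHz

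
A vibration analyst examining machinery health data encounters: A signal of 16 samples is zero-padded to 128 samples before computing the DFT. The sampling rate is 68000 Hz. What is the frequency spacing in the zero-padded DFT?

Original DFT: N = 16, resolution = f_s/N = 68000/16 = 4250 Hz
Zero-padded DFT: N = 128, resolution = f_s/N = 68000/128 = 2125/4 Hz
Zero-padding interpolates the spectrum (finer frequency grid)
but does NOT improve the true spectral resolution (ability to resolve close frequencies).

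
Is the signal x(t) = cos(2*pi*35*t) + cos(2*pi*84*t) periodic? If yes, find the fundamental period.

f1 = 35 Hz, f2 = 84 Hz
Period T1 = 1/35, T2 = 1/84
Ratio T1/T2 = 84/35, which is rational.
The signal is periodic with fundamental period T = 1/GCD(35,84) = 1/7 s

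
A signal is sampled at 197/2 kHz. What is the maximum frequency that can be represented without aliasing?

The maximum frequency that can be represented without aliasing
is the Nyquist frequency: f_max = f_s / 2 = 197/2 kHz / 2 = 197/4 kHz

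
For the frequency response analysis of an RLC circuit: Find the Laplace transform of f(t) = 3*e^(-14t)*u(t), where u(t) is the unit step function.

Standard Laplace transform pair:
e^(-at)*u(t) <-> 1/(s+a)
With a = 14: L{3*e^(-14t)*u(t)} = 3/(s+14), ROC: Re(s) > -14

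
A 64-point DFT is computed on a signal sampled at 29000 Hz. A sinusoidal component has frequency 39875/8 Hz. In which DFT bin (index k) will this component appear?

DFT frequency resolution = f_s/N = 29000/64 = 3625/8 Hz
Bin index k = f_signal / resolution = 39875/8 / 3625/8 = 11
The signal frequency 39875/8 Hz falls in DFT bin k = 11.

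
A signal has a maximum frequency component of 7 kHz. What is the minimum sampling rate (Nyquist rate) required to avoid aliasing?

By the Nyquist-Shannon sampling theorem,
the minimum sampling rate (Nyquist rate) must be at least 2 * f_max.
Nyquist rate = 2 * 7 kHz = 14 kHz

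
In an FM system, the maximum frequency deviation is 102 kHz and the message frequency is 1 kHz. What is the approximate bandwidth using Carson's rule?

Carson's rule: BW = 2*(delta_f + f_m)
= 2*(102 + 1) kHz = 206 kHz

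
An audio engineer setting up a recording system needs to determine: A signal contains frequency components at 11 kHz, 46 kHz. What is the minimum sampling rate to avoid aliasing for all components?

The highest frequency component is f_max = 46 kHz.
Nyquist rate = 2 * f_max = 2 * 46 kHz = 92 kHz.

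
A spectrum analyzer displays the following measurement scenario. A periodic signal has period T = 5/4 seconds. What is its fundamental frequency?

The fundamental frequency is the reciprocal of the period.
f = 1/T = 1/(5/4) = 4/5 Hz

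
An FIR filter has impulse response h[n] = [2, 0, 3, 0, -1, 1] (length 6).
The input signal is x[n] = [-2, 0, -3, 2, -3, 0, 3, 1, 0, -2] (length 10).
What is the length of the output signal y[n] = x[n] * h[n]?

For linear convolution, the output length is:
len(y) = len(x) + len(h) - 1 = 10 + 6 - 1 = 15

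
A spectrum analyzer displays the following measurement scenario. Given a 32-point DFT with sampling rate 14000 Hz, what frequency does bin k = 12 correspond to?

The frequency of DFT bin k is: f_k = k * f_s / N
f_12 = 12 * 14000 / 32 = 5250 Hz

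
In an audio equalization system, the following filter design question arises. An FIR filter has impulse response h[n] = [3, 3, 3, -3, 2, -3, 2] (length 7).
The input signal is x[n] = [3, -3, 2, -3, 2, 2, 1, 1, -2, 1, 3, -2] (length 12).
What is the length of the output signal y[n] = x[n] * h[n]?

For linear convolution, the output length is:
len(y) = len(x) + len(h) - 1 = 12 + 7 - 1 = 18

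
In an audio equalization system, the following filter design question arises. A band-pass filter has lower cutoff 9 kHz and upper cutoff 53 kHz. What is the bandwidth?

Bandwidth = f_high - f_low
= 53 kHz - 9 kHz = 44 kHz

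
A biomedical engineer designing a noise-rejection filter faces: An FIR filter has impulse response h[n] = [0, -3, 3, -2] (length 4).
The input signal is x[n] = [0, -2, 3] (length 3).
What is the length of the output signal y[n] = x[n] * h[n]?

For linear convolution, the output length is:
len(y) = len(x) + len(h) - 1 = 3 + 4 - 1 = 6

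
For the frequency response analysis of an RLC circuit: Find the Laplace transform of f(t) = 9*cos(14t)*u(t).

Standard pair: cos(wt)*u(t) <-> s/(s^2+w^2)
With w = 14: L{9*cos(14t)*u(t)} = 9s/(s^2+196)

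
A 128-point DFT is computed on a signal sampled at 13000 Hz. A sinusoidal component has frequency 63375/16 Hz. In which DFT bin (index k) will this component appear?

DFT frequency resolution = f_s/N = 13000/128 = 1625/16 Hz
Bin index k = f_signal / resolution = 63375/16 / 1625/16 = 39
The signal frequency 63375/16 Hz falls in DFT bin k = 39.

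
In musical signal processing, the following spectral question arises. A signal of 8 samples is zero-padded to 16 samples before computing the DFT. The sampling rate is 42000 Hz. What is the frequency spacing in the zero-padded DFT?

Original DFT: N = 8, resolution = f_s/N = 42000/8 = 5250 Hz
Zero-padded DFT: N = 16, resolution = f_s/N = 42000/16 = 2625 Hz
Zero-padding interpolates the spectrum (finer frequency grid)
but does NOT improve the true spectral resolution (ability to resolve close frequencies).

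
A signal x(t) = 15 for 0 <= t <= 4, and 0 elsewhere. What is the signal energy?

Energy = integral of |x(t)|^2 dt over the signal duration
= 15^2 * 4 = 225 * 4 = 900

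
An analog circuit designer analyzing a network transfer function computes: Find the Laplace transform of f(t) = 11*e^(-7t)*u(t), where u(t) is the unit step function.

Standard Laplace transform pair:
e^(-at)*u(t) <-> 1/(s+a)
With a = 7: L{11*e^(-7t)*u(t)} = 11/(s+7), ROC: Re(s) > -7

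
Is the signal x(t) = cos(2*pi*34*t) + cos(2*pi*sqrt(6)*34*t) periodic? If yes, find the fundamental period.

f1 = 34 Hz, f2 = 34*sqrt(6) Hz
Ratio f2/f1 = sqrt(6), which is irrational.
Since the frequency ratio is irrational, no common period exists.
The signal is not periodic.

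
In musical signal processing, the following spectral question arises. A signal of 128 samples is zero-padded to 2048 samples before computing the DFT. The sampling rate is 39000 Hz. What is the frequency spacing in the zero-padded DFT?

Original DFT: N = 128, resolution = f_s/N = 39000/128 = 4875/16 Hz
Zero-padded DFT: N = 2048, resolution = f_s/N = 39000/2048 = 4875/256 Hz
Zero-padding interpolates the spectrum (finer frequency grid)
but does NOT improve the true spectral resolution (ability to resolve close frequencies).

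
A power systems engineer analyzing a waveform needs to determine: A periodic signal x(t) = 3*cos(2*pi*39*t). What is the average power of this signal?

Average power of A*cos(wt) is A^2/2.
P = 3^2 / 2 = 9/2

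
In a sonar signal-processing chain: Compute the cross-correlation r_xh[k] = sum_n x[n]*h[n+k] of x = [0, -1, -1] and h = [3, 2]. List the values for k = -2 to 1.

Both sequences indexed from 0 and zero outside their support.
Lags with overlap: k = -2 to 1.
  r_xh[-2] = x[2]*h[0] = -3
  r_xh[-1] = x[1]*h[0] + x[2]*h[1] = -5
  r_xh[0] = x[0]*h[0] + x[1]*h[1] = -2
  r_xh[1] = x[0]*h[1] = 0
r_xh = [-3, -5, -2, 0] (for k = -2, ..., 1)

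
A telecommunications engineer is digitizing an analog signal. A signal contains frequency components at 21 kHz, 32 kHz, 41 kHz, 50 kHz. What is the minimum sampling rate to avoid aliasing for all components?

The highest frequency component is f_max = 50 kHz.
Nyquist rate = 2 * f_max = 2 * 50 kHz = 100 kHz.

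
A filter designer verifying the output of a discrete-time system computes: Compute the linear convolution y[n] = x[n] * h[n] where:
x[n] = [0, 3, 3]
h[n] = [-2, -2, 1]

y[n] = sum_k x[k]*h[n-k]. Output length = len(x) + len(h) - 1 = 3 + 3 - 1 = 5.
y[0] = 0*-2 = 0
y[1] = 3*-2 + 0*-2 = -6
y[2] = 3*-2 + 3*-2 + 0*1 = -12
y[3] = 3*-2 + 3*1 = -3
y[4] = 3*1 = 3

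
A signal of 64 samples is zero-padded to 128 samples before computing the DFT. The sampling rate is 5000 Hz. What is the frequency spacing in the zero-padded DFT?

Original DFT: N = 64, resolution = f_s/N = 5000/64 = 625/8 Hz
Zero-padded DFT: N = 128, resolution = f_s/N = 5000/128 = 625/16 Hz
Zero-padding interpolates the spectrum (finer frequency grid)
but does NOT improve the true spectral resolution (ability to resolve close frequencies).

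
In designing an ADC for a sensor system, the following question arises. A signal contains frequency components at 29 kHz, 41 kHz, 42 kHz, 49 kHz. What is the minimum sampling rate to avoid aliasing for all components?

The highest frequency component is f_max = 49 kHz.
Nyquist rate = 2 * f_max = 2 * 49 kHz = 98 kHz.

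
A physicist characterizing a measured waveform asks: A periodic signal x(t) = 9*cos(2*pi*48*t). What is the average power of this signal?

Average power of A*cos(wt) is A^2/2.
P = 9^2 / 2 = 81/2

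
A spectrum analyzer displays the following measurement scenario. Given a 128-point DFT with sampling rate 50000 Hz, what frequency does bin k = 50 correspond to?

The frequency of DFT bin k is: f_k = k * f_s / N
f_50 = 50 * 50000 / 128 = 78125/4 Hz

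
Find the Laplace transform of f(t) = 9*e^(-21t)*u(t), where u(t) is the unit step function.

Standard Laplace transform pair:
e^(-at)*u(t) <-> 1/(s+a)
With a = 21: L{9*e^(-21t)*u(t)} = 9/(s+21), ROC: Re(s) > -21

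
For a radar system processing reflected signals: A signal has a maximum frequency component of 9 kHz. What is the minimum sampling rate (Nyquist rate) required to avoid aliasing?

By the Nyquist-Shannon sampling theorem,
the minimum sampling rate (Nyquist rate) must be at least 2 * f_max.
Nyquist rate = 2 * 9 kHz = 18 kHz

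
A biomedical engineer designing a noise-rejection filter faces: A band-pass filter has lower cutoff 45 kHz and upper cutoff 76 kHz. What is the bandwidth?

Bandwidth = f_high - f_low
= 76 kHz - 45 kHz = 31 kHz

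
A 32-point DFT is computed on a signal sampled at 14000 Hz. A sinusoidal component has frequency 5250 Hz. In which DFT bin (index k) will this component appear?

DFT frequency resolution = f_s/N = 14000/32 = 875/2 Hz
Bin index k = f_signal / resolution = 5250 / 875/2 = 12
The signal frequency 5250 Hz falls in DFT bin k = 12.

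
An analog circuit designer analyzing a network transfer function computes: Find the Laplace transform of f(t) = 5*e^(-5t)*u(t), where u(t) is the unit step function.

Standard Laplace transform pair:
e^(-at)*u(t) <-> 1/(s+a)
With a = 5: L{5*e^(-5t)*u(t)} = 5/(s+5), ROC: Re(s) > -5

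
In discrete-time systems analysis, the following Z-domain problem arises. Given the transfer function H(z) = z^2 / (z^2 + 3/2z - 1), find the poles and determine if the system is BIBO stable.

Poles are roots of the denominator: z^2 + 3/2z - 1 = 0.
Quadratic formula: z = [-(3/2) +/- sqrt((3/2)^2 - 4*(-1))] / 2
Discriminant = 9/4 + 4 = 25/4; sqrt = 5/2.
z = (-3/2 +/- 5/2) / 2 => z = 1/2 or z = -2.
|p1| = 2, |p2| = 1/2.
For BIBO stability, all poles must lie inside the unit circle (|p| < 1).
System is UNSTABLE since at least one |p| >= 1.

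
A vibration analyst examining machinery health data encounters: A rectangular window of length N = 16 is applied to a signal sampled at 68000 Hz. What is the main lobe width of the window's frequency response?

For a rectangular window of length N,
the main lobe width in frequency is 2*f_s/N.
= 2*68000/16 = 8500 Hz
This determines the minimum frequency separation for resolving two sinusoids.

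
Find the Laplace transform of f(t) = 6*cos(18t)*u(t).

Standard pair: cos(wt)*u(t) <-> s/(s^2+w^2)
With w = 18: L{6*cos(18t)*u(t)} = 6s/(s^2+324)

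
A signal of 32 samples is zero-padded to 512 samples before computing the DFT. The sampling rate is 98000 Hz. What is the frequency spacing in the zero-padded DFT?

Original DFT: N = 32, resolution = f_s/N = 98000/32 = 6125/2 Hz
Zero-padded DFT: N = 512, resolution = f_s/N = 98000/512 = 6125/32 Hz
Zero-padding interpolates the spectrum (finer frequency grid)
but does NOT improve the true spectral resolution (ability to resolve close frequencies).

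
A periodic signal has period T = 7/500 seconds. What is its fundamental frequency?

The fundamental frequency is the reciprocal of the period.
f = 1/T = 1/(7/500) = 500/7 Hz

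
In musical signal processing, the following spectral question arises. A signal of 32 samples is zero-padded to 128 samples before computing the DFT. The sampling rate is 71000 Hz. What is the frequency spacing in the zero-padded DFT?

Original DFT: N = 32, resolution = f_s/N = 71000/32 = 8875/4 Hz
Zero-padded DFT: N = 128, resolution = f_s/N = 71000/128 = 8875/16 Hz
Zero-padding interpolates the spectrum (finer frequency grid)
but does NOT improve the true spectral resolution (ability to resolve close frequencies).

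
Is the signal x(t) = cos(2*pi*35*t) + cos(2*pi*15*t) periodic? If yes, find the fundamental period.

f1 = 35 Hz, f2 = 15 Hz
Period T1 = 1/35, T2 = 1/15
Ratio T1/T2 = 15/35, which is rational.
The signal is periodic with fundamental period T = 1/GCD(35,15) = 1/5 s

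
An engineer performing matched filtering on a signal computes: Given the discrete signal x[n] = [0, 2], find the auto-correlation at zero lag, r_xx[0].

The auto-correlation at zero lag r_xx[0] equals the signal energy.
r_xx[0] = sum of x[n]^2 = 0^2 + 2^2
= 0 + 4 = 4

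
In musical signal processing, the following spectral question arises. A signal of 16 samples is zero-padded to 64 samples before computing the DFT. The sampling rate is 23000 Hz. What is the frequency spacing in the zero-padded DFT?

Original DFT: N = 16, resolution = f_s/N = 23000/16 = 2875/2 Hz
Zero-padded DFT: N = 64, resolution = f_s/N = 23000/64 = 2875/8 Hz
Zero-padding interpolates the spectrum (finer frequency grid)
but does NOT improve the true spectral resolution (ability to resolve close frequencies).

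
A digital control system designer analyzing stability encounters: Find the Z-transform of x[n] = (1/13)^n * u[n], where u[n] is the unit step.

The Z-transform of a^n * u[n] is z/(z-a) for |z| > |a|.
Here a = 1/13, so X(z) = z/(z - (1/13)) = 13z/(13z - 1)
ROC: |z| > 1/13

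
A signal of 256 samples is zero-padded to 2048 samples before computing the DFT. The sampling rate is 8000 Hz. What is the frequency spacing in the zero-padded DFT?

Original DFT: N = 256, resolution = f_s/N = 8000/256 = 125/4 Hz
Zero-padded DFT: N = 2048, resolution = f_s/N = 8000/2048 = 125/32 Hz
Zero-padding interpolates the spectrum (finer frequency grid)
but does NOT improve the true spectral resolution (ability to resolve close frequencies).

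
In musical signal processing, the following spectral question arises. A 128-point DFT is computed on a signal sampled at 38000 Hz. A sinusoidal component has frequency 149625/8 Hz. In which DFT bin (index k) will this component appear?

DFT frequency resolution = f_s/N = 38000/128 = 2375/8 Hz
Bin index k = f_signal / resolution = 149625/8 / 2375/8 = 63
The signal frequency 149625/8 Hz falls in DFT bin k = 63.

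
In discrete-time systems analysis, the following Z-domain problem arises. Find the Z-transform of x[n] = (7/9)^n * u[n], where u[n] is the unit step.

The Z-transform of a^n * u[n] is z/(z-a) for |z| > |a|.
Here a = 7/9, so X(z) = z/(z - (7/9)) = 9z/(9z - 7)
ROC: |z| > 7/9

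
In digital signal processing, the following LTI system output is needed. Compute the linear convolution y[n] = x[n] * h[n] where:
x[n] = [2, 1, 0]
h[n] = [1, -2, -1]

y[n] = sum_k x[k]*h[n-k]. Output length = len(x) + len(h) - 1 = 3 + 3 - 1 = 5.
y[0] = 2*1 = 2
y[1] = 1*1 + 2*-2 = -3
y[2] = 0*1 + 1*-2 + 2*-1 = -4
y[3] = 0*-2 + 1*-1 = -1
y[4] = 0*-1 = 0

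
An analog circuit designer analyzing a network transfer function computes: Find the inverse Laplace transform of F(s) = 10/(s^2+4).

Standard pair: w/(s^2+w^2) <-> sin(wt)*u(t)
Recognize w^2 = 4, so w = 2; numerator 10 = 5*2.
f(t) = 5*sin(2t)*u(t)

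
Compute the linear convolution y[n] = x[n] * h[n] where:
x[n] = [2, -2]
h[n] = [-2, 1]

y[n] = sum_k x[k]*h[n-k]. Output length = len(x) + len(h) - 1 = 2 + 2 - 1 = 3.
y[0] = 2*-2 = -4
y[1] = -2*-2 + 2*1 = 6
y[2] = -2*1 = -2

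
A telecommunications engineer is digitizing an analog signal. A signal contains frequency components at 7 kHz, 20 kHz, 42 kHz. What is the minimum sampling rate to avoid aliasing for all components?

The highest frequency component is f_max = 42 kHz.
Nyquist rate = 2 * f_max = 2 * 42 kHz = 84 kHz.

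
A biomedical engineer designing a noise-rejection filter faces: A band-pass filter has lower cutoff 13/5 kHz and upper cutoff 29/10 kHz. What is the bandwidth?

Bandwidth = f_high - f_low
= 29/10 kHz - 13/5 kHz = 3/10 kHz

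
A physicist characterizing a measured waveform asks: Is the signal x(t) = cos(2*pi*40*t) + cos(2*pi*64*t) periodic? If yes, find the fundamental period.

f1 = 40 Hz, f2 = 64 Hz
Period T1 = 1/40, T2 = 1/64
Ratio T1/T2 = 64/40, which is rational.
The signal is periodic with fundamental period T = 1/GCD(40,64) = 1/8 s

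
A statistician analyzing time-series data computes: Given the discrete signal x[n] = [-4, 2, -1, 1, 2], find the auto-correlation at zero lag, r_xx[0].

The auto-correlation at zero lag r_xx[0] equals the signal energy.
r_xx[0] = sum of x[n]^2 = (-4)^2 + 2^2 + (-1)^2 + 1^2 + 2^2
= 16 + 4 + 1 + 1 + 4 = 26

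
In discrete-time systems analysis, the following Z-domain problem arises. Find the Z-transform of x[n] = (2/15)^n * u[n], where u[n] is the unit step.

The Z-transform of a^n * u[n] is z/(z-a) for |z| > |a|.
Here a = 2/15, so X(z) = z/(z - (2/15)) = 15z/(15z - 2)
ROC: |z| > 2/15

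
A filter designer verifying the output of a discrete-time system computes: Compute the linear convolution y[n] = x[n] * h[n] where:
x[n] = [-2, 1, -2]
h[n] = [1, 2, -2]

y[n] = sum_k x[k]*h[n-k]. Output length = len(x) + len(h) - 1 = 3 + 3 - 1 = 5.
y[0] = -2*1 = -2
y[1] = 1*1 + -2*2 = -3
y[2] = -2*1 + 1*2 + -2*-2 = 4
y[3] = -2*2 + 1*-2 = -6
y[4] = -2*-2 = 4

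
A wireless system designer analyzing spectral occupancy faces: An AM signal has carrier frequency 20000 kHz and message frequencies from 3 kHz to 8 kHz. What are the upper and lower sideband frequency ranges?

Upper sideband (USB) = fc + [fm_low, fm_high] = 20000 + [3, 8] = [20003, 20008] kHz
Lower sideband (LSB) = fc - [fm_high, fm_low] = 20000 - [8, 3] = [19992, 19997] kHz
Total occupied spectrum: 19992 kHz to 20008 kHz (plus carrier at 20000 kHz)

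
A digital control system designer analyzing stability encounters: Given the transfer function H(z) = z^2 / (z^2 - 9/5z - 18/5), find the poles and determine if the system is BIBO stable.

Poles are roots of the denominator: z^2 - 9/5z - 18/5 = 0.
Quadratic formula: z = [-(-9/5) +/- sqrt((-9/5)^2 - 4*(-18/5))] / 2
Discriminant = 81/25 + 72/5 = 441/25; sqrt = 21/5.
z = (9/5 +/- 21/5) / 2 => z = 3 or z = -6/5.
|p1| = 6/5, |p2| = 3.
For BIBO stability, all poles must lie inside the unit circle (|p| < 1).
System is UNSTABLE since at least one |p| >= 1.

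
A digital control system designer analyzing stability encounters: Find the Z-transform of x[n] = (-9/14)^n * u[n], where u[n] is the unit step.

The Z-transform of a^n * u[n] is z/(z-a) for |z| > |a|.
Here a = -9/14, so X(z) = z/(z - (-9/14)) = 14z/(14z + 9)
ROC: |z| > 9/14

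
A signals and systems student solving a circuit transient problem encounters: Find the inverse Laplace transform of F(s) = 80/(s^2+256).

Standard pair: w/(s^2+w^2) <-> sin(wt)*u(t)
Recognize w^2 = 256, so w = 16; numerator 80 = 5*16.
f(t) = 5*sin(16t)*u(t)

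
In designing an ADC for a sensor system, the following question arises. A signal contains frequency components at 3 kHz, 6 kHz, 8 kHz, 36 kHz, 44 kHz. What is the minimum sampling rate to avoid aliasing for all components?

The highest frequency component is f_max = 44 kHz.
Nyquist rate = 2 * f_max = 2 * 44 kHz = 88 kHz.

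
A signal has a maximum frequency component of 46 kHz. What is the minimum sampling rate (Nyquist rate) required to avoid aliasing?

By the Nyquist-Shannon sampling theorem,
the minimum sampling rate (Nyquist rate) must be at least 2 * f_max.
Nyquist rate = 2 * 46 kHz = 92 kHz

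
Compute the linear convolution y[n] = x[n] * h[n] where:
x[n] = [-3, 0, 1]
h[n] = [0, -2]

y[n] = sum_k x[k]*h[n-k]. Output length = len(x) + len(h) - 1 = 3 + 2 - 1 = 4.
y[0] = -3*0 = 0
y[1] = 0*0 + -3*-2 = 6
y[2] = 1*0 + 0*-2 = 0
y[3] = 1*-2 = -2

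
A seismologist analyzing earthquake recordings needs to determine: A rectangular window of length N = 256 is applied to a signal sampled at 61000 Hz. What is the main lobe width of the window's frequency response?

For a rectangular window of length N,
the main lobe width in frequency is 2*f_s/N.
= 2*61000/256 = 7625/16 Hz
This determines the minimum frequency separation for resolving two sinusoids.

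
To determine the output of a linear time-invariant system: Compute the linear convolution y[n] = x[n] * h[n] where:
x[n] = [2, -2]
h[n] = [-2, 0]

y[n] = sum_k x[k]*h[n-k]. Output length = len(x) + len(h) - 1 = 2 + 2 - 1 = 3.
y[0] = 2*-2 = -4
y[1] = -2*-2 + 2*0 = 4
y[2] = -2*0 = 0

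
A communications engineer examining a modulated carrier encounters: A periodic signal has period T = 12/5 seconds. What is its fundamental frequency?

The fundamental frequency is the reciprocal of the period.
f = 1/T = 1/(12/5) = 5/12 Hz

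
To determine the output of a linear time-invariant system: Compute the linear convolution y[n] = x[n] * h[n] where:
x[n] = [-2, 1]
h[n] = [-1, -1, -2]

y[n] = sum_k x[k]*h[n-k]. Output length = len(x) + len(h) - 1 = 2 + 3 - 1 = 4.
y[0] = -2*-1 = 2
y[1] = 1*-1 + -2*-1 = 1
y[2] = 1*-1 + -2*-2 = 3
y[3] = 1*-2 = -2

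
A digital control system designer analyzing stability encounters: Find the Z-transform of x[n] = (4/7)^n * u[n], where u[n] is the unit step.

The Z-transform of a^n * u[n] is z/(z-a) for |z| > |a|.
Here a = 4/7, so X(z) = z/(z - (4/7)) = 7z/(7z - 4)
ROC: |z| > 4/7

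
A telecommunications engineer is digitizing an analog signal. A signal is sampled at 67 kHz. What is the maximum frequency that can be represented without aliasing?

The maximum frequency that can be represented without aliasing
is the Nyquist frequency: f_max = f_s / 2 = 67 kHz / 2 = 67/2 kHz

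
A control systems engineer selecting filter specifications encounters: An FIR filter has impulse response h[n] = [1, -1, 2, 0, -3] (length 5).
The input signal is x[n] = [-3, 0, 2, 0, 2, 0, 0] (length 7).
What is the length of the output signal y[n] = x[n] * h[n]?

For linear convolution, the output length is:
len(y) = len(x) + len(h) - 1 = 7 + 5 - 1 = 11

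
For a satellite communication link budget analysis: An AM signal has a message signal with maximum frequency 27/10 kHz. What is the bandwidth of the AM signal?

In AM (double-sideband), the bandwidth is twice the message frequency.
BW = 2 * f_m = 2 * 27/10 kHz = 27/5 kHz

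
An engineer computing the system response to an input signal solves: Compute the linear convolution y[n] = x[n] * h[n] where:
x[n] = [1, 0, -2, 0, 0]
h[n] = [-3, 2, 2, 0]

y[n] = sum_k x[k]*h[n-k]. Output length = len(x) + len(h) - 1 = 5 + 4 - 1 = 8.
y[0] = 1*-3 = -3
y[1] = 0*-3 + 1*2 = 2
y[2] = -2*-3 + 0*2 + 1*2 = 8
y[3] = 0*-3 + -2*2 + 0*2 + 1*0 = -4
y[4] = 0*-3 + 0*2 + -2*2 + 0*0 = -4
y[5] = 0*2 + 0*2 + -2*0 = 0
y[6] = 0*2 + 0*0 = 0
y[7] = 0*0 = 0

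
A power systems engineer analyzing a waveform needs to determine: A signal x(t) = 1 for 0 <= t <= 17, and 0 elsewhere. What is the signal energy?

Energy = integral of |x(t)|^2 dt over the signal duration
= 1^2 * 17 = 1 * 17 = 17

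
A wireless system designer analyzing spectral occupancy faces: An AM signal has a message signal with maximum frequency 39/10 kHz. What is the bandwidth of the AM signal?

In AM (double-sideband), the bandwidth is twice the message frequency.
BW = 2 * f_m = 2 * 39/10 kHz = 39/5 kHz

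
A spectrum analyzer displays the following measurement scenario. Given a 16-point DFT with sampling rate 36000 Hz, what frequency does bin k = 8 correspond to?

The frequency of DFT bin k is: f_k = k * f_s / N
f_8 = 8 * 36000 / 16 = 18000 Hz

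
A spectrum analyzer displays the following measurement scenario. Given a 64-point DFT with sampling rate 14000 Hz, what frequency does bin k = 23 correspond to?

The frequency of DFT bin k is: f_k = k * f_s / N
f_23 = 23 * 14000 / 64 = 20125/4 Hz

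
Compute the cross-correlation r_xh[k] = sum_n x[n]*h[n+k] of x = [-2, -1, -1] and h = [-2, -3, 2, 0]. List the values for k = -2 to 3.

Both sequences indexed from 0 and zero outside their support.
Lags with overlap: k = -2 to 3.
  r_xh[-2] = x[2]*h[0] = 2
  r_xh[-1] = x[1]*h[0] + x[2]*h[1] = 5
  r_xh[0] = x[0]*h[0] + x[1]*h[1] + x[2]*h[2] = 5
  r_xh[1] = x[0]*h[1] + x[1]*h[2] + x[2]*h[3] = 4
  r_xh[2] = x[0]*h[2] + x[1]*h[3] = -4
  r_xh[3] = x[0]*h[3] = 0
r_xh = [2, 5, 5, 4, -4, 0] (for k = -2, ..., 3)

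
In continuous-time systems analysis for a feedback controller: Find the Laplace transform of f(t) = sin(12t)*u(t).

Standard pair: sin(wt)*u(t) <-> w/(s^2+w^2)
With w = 12: L{sin(12t)*u(t)} = 12/(s^2+144)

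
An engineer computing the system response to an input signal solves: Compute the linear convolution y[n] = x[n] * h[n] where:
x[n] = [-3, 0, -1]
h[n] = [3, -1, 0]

y[n] = sum_k x[k]*h[n-k]. Output length = len(x) + len(h) - 1 = 3 + 3 - 1 = 5.
y[0] = -3*3 = -9
y[1] = 0*3 + -3*-1 = 3
y[2] = -1*3 + 0*-1 + -3*0 = -3
y[3] = -1*-1 + 0*0 = 1
y[4] = -1*0 = 0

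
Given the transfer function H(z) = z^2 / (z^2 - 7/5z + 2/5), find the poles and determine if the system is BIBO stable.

Poles are roots of the denominator: z^2 - 7/5z + 2/5 = 0.
Quadratic formula: z = [-(-7/5) +/- sqrt((-7/5)^2 - 4*(2/5))] / 2
Discriminant = 49/25 - 8/5 = 9/25; sqrt = 3/5.
z = (7/5 +/- 3/5) / 2 => z = 1 or z = 2/5.
|p1| = 1, |p2| = 2/5.
For BIBO stability, all poles must lie inside the unit circle (|p| < 1).
System is UNSTABLE since at least one |p| >= 1.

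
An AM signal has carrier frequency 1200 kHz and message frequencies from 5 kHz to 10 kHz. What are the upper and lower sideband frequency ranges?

Upper sideband (USB) = fc + [fm_low, fm_high] = 1200 + [5, 10] = [1205, 1210] kHz
Lower sideband (LSB) = fc - [fm_high, fm_low] = 1200 - [10, 5] = [1190, 1195] kHz
Total occupied spectrum: 1190 kHz to 1210 kHz (plus carrier at 1200 kHz)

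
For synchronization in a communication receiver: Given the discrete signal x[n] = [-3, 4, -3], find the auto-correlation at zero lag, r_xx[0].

The auto-correlation at zero lag r_xx[0] equals the signal energy.
r_xx[0] = sum of x[n]^2 = (-3)^2 + 4^2 + (-3)^2
= 9 + 16 + 9 = 34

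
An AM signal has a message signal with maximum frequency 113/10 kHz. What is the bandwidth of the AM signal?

In AM (double-sideband), the bandwidth is twice the message frequency.
BW = 2 * f_m = 2 * 113/10 kHz = 113/5 kHz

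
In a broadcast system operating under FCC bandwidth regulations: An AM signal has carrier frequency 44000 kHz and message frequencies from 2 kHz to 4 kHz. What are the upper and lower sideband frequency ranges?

Upper sideband (USB) = fc + [fm_low, fm_high] = 44000 + [2, 4] = [44002, 44004] kHz
Lower sideband (LSB) = fc - [fm_high, fm_low] = 44000 - [4, 2] = [43996, 43998] kHz
Total occupied spectrum: 43996 kHz to 44004 kHz (plus carrier at 44000 kHz)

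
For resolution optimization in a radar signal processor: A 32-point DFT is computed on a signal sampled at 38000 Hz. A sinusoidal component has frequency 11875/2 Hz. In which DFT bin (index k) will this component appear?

DFT frequency resolution = f_s/N = 38000/32 = 2375/2 Hz
Bin index k = f_signal / resolution = 11875/2 / 2375/2 = 5
The signal frequency 11875/2 Hz falls in DFT bin k = 5.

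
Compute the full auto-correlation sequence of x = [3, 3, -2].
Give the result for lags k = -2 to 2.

r_xx[k] = sum_m x[m]*x[m+k], indexed from 0, for k = -2 to 2:
  r_xx[-2] = x[2]*x[0] = -6
  r_xx[-1] = x[1]*x[0] + x[2]*x[1] = 3
  r_xx[0] = x[0]*x[0] + x[1]*x[1] + x[2]*x[2] = 22
  r_xx[1] = x[0]*x[1] + x[1]*x[2] = 3
  r_xx[2] = x[0]*x[2] = -6
r_xx = [-6, 3, 22, 3, -6]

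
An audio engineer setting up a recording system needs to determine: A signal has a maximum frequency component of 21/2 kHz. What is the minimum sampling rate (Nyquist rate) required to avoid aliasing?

By the Nyquist-Shannon sampling theorem,
the minimum sampling rate (Nyquist rate) must be at least 2 * f_max.
Nyquist rate = 2 * 21/2 kHz = 21 kHz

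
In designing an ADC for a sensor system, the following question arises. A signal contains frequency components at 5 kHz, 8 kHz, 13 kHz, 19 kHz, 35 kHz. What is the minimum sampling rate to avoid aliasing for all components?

The highest frequency component is f_max = 35 kHz.
Nyquist rate = 2 * f_max = 2 * 35 kHz = 70 kHz.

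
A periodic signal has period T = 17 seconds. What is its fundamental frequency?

The fundamental frequency is the reciprocal of the period.
f = 1/T = 1/(17) = 1/17 Hz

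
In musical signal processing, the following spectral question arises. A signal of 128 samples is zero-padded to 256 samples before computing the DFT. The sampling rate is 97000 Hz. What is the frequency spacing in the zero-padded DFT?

Original DFT: N = 128, resolution = f_s/N = 97000/128 = 12125/16 Hz
Zero-padded DFT: N = 256, resolution = f_s/N = 97000/256 = 12125/32 Hz
Zero-padding interpolates the spectrum (finer frequency grid)
but does NOT improve the true spectral resolution (ability to resolve close frequencies).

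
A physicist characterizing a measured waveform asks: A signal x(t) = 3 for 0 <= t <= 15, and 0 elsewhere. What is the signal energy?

Energy = integral of |x(t)|^2 dt over the signal duration
= 3^2 * 15 = 9 * 15 = 135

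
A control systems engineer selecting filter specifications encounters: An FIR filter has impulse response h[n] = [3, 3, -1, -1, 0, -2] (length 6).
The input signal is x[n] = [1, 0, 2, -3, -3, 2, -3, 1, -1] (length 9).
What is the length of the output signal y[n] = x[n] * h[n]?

For linear convolution, the output length is:
len(y) = len(x) + len(h) - 1 = 9 + 6 - 1 = 14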